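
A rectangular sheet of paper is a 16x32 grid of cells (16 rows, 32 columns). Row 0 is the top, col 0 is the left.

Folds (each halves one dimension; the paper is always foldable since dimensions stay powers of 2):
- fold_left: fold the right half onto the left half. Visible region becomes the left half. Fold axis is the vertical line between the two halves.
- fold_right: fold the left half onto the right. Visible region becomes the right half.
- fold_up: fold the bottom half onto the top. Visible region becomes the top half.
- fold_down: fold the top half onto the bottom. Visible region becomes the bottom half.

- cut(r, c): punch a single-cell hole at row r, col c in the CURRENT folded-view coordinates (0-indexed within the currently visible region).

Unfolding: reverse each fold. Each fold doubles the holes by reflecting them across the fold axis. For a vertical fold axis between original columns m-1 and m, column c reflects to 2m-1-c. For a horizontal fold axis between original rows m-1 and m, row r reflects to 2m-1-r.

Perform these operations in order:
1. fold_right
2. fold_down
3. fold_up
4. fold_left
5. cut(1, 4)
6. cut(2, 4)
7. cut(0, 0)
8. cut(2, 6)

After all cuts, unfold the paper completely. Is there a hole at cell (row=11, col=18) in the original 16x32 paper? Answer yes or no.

Answer: no

Derivation:
Op 1 fold_right: fold axis v@16; visible region now rows[0,16) x cols[16,32) = 16x16
Op 2 fold_down: fold axis h@8; visible region now rows[8,16) x cols[16,32) = 8x16
Op 3 fold_up: fold axis h@12; visible region now rows[8,12) x cols[16,32) = 4x16
Op 4 fold_left: fold axis v@24; visible region now rows[8,12) x cols[16,24) = 4x8
Op 5 cut(1, 4): punch at orig (9,20); cuts so far [(9, 20)]; region rows[8,12) x cols[16,24) = 4x8
Op 6 cut(2, 4): punch at orig (10,20); cuts so far [(9, 20), (10, 20)]; region rows[8,12) x cols[16,24) = 4x8
Op 7 cut(0, 0): punch at orig (8,16); cuts so far [(8, 16), (9, 20), (10, 20)]; region rows[8,12) x cols[16,24) = 4x8
Op 8 cut(2, 6): punch at orig (10,22); cuts so far [(8, 16), (9, 20), (10, 20), (10, 22)]; region rows[8,12) x cols[16,24) = 4x8
Unfold 1 (reflect across v@24): 8 holes -> [(8, 16), (8, 31), (9, 20), (9, 27), (10, 20), (10, 22), (10, 25), (10, 27)]
Unfold 2 (reflect across h@12): 16 holes -> [(8, 16), (8, 31), (9, 20), (9, 27), (10, 20), (10, 22), (10, 25), (10, 27), (13, 20), (13, 22), (13, 25), (13, 27), (14, 20), (14, 27), (15, 16), (15, 31)]
Unfold 3 (reflect across h@8): 32 holes -> [(0, 16), (0, 31), (1, 20), (1, 27), (2, 20), (2, 22), (2, 25), (2, 27), (5, 20), (5, 22), (5, 25), (5, 27), (6, 20), (6, 27), (7, 16), (7, 31), (8, 16), (8, 31), (9, 20), (9, 27), (10, 20), (10, 22), (10, 25), (10, 27), (13, 20), (13, 22), (13, 25), (13, 27), (14, 20), (14, 27), (15, 16), (15, 31)]
Unfold 4 (reflect across v@16): 64 holes -> [(0, 0), (0, 15), (0, 16), (0, 31), (1, 4), (1, 11), (1, 20), (1, 27), (2, 4), (2, 6), (2, 9), (2, 11), (2, 20), (2, 22), (2, 25), (2, 27), (5, 4), (5, 6), (5, 9), (5, 11), (5, 20), (5, 22), (5, 25), (5, 27), (6, 4), (6, 11), (6, 20), (6, 27), (7, 0), (7, 15), (7, 16), (7, 31), (8, 0), (8, 15), (8, 16), (8, 31), (9, 4), (9, 11), (9, 20), (9, 27), (10, 4), (10, 6), (10, 9), (10, 11), (10, 20), (10, 22), (10, 25), (10, 27), (13, 4), (13, 6), (13, 9), (13, 11), (13, 20), (13, 22), (13, 25), (13, 27), (14, 4), (14, 11), (14, 20), (14, 27), (15, 0), (15, 15), (15, 16), (15, 31)]
Holes: [(0, 0), (0, 15), (0, 16), (0, 31), (1, 4), (1, 11), (1, 20), (1, 27), (2, 4), (2, 6), (2, 9), (2, 11), (2, 20), (2, 22), (2, 25), (2, 27), (5, 4), (5, 6), (5, 9), (5, 11), (5, 20), (5, 22), (5, 25), (5, 27), (6, 4), (6, 11), (6, 20), (6, 27), (7, 0), (7, 15), (7, 16), (7, 31), (8, 0), (8, 15), (8, 16), (8, 31), (9, 4), (9, 11), (9, 20), (9, 27), (10, 4), (10, 6), (10, 9), (10, 11), (10, 20), (10, 22), (10, 25), (10, 27), (13, 4), (13, 6), (13, 9), (13, 11), (13, 20), (13, 22), (13, 25), (13, 27), (14, 4), (14, 11), (14, 20), (14, 27), (15, 0), (15, 15), (15, 16), (15, 31)]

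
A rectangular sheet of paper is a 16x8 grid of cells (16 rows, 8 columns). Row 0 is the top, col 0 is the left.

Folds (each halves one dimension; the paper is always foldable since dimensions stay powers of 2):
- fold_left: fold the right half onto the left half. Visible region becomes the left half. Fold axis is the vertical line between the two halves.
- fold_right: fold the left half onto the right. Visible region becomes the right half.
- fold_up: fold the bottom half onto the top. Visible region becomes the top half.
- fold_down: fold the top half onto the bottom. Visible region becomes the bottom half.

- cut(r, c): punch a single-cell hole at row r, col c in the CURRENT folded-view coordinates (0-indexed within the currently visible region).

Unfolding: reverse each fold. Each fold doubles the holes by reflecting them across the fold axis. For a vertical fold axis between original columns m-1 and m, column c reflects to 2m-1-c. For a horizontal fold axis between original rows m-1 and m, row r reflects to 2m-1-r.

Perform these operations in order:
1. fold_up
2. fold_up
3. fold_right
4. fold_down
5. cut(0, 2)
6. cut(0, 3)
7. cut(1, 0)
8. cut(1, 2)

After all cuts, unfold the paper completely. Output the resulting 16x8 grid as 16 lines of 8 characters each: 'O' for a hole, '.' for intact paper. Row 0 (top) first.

Answer: .O.OO.O.
OO....OO
OO....OO
.O.OO.O.
.O.OO.O.
OO....OO
OO....OO
.O.OO.O.
.O.OO.O.
OO....OO
OO....OO
.O.OO.O.
.O.OO.O.
OO....OO
OO....OO
.O.OO.O.

Derivation:
Op 1 fold_up: fold axis h@8; visible region now rows[0,8) x cols[0,8) = 8x8
Op 2 fold_up: fold axis h@4; visible region now rows[0,4) x cols[0,8) = 4x8
Op 3 fold_right: fold axis v@4; visible region now rows[0,4) x cols[4,8) = 4x4
Op 4 fold_down: fold axis h@2; visible region now rows[2,4) x cols[4,8) = 2x4
Op 5 cut(0, 2): punch at orig (2,6); cuts so far [(2, 6)]; region rows[2,4) x cols[4,8) = 2x4
Op 6 cut(0, 3): punch at orig (2,7); cuts so far [(2, 6), (2, 7)]; region rows[2,4) x cols[4,8) = 2x4
Op 7 cut(1, 0): punch at orig (3,4); cuts so far [(2, 6), (2, 7), (3, 4)]; region rows[2,4) x cols[4,8) = 2x4
Op 8 cut(1, 2): punch at orig (3,6); cuts so far [(2, 6), (2, 7), (3, 4), (3, 6)]; region rows[2,4) x cols[4,8) = 2x4
Unfold 1 (reflect across h@2): 8 holes -> [(0, 4), (0, 6), (1, 6), (1, 7), (2, 6), (2, 7), (3, 4), (3, 6)]
Unfold 2 (reflect across v@4): 16 holes -> [(0, 1), (0, 3), (0, 4), (0, 6), (1, 0), (1, 1), (1, 6), (1, 7), (2, 0), (2, 1), (2, 6), (2, 7), (3, 1), (3, 3), (3, 4), (3, 6)]
Unfold 3 (reflect across h@4): 32 holes -> [(0, 1), (0, 3), (0, 4), (0, 6), (1, 0), (1, 1), (1, 6), (1, 7), (2, 0), (2, 1), (2, 6), (2, 7), (3, 1), (3, 3), (3, 4), (3, 6), (4, 1), (4, 3), (4, 4), (4, 6), (5, 0), (5, 1), (5, 6), (5, 7), (6, 0), (6, 1), (6, 6), (6, 7), (7, 1), (7, 3), (7, 4), (7, 6)]
Unfold 4 (reflect across h@8): 64 holes -> [(0, 1), (0, 3), (0, 4), (0, 6), (1, 0), (1, 1), (1, 6), (1, 7), (2, 0), (2, 1), (2, 6), (2, 7), (3, 1), (3, 3), (3, 4), (3, 6), (4, 1), (4, 3), (4, 4), (4, 6), (5, 0), (5, 1), (5, 6), (5, 7), (6, 0), (6, 1), (6, 6), (6, 7), (7, 1), (7, 3), (7, 4), (7, 6), (8, 1), (8, 3), (8, 4), (8, 6), (9, 0), (9, 1), (9, 6), (9, 7), (10, 0), (10, 1), (10, 6), (10, 7), (11, 1), (11, 3), (11, 4), (11, 6), (12, 1), (12, 3), (12, 4), (12, 6), (13, 0), (13, 1), (13, 6), (13, 7), (14, 0), (14, 1), (14, 6), (14, 7), (15, 1), (15, 3), (15, 4), (15, 6)]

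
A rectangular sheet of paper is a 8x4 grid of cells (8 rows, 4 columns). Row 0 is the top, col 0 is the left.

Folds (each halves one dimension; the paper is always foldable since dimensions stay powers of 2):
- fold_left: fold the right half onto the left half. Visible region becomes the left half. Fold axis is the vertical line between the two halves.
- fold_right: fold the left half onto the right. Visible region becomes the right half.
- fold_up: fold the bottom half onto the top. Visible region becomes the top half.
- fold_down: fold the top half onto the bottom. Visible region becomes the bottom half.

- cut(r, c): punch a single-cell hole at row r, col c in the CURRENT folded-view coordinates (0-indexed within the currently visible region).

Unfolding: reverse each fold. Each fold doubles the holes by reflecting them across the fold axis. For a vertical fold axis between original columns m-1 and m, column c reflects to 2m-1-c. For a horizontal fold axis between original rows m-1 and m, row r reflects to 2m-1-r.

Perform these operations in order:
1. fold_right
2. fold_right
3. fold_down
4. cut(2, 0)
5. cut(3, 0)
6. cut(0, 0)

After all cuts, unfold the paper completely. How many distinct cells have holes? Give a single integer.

Op 1 fold_right: fold axis v@2; visible region now rows[0,8) x cols[2,4) = 8x2
Op 2 fold_right: fold axis v@3; visible region now rows[0,8) x cols[3,4) = 8x1
Op 3 fold_down: fold axis h@4; visible region now rows[4,8) x cols[3,4) = 4x1
Op 4 cut(2, 0): punch at orig (6,3); cuts so far [(6, 3)]; region rows[4,8) x cols[3,4) = 4x1
Op 5 cut(3, 0): punch at orig (7,3); cuts so far [(6, 3), (7, 3)]; region rows[4,8) x cols[3,4) = 4x1
Op 6 cut(0, 0): punch at orig (4,3); cuts so far [(4, 3), (6, 3), (7, 3)]; region rows[4,8) x cols[3,4) = 4x1
Unfold 1 (reflect across h@4): 6 holes -> [(0, 3), (1, 3), (3, 3), (4, 3), (6, 3), (7, 3)]
Unfold 2 (reflect across v@3): 12 holes -> [(0, 2), (0, 3), (1, 2), (1, 3), (3, 2), (3, 3), (4, 2), (4, 3), (6, 2), (6, 3), (7, 2), (7, 3)]
Unfold 3 (reflect across v@2): 24 holes -> [(0, 0), (0, 1), (0, 2), (0, 3), (1, 0), (1, 1), (1, 2), (1, 3), (3, 0), (3, 1), (3, 2), (3, 3), (4, 0), (4, 1), (4, 2), (4, 3), (6, 0), (6, 1), (6, 2), (6, 3), (7, 0), (7, 1), (7, 2), (7, 3)]

Answer: 24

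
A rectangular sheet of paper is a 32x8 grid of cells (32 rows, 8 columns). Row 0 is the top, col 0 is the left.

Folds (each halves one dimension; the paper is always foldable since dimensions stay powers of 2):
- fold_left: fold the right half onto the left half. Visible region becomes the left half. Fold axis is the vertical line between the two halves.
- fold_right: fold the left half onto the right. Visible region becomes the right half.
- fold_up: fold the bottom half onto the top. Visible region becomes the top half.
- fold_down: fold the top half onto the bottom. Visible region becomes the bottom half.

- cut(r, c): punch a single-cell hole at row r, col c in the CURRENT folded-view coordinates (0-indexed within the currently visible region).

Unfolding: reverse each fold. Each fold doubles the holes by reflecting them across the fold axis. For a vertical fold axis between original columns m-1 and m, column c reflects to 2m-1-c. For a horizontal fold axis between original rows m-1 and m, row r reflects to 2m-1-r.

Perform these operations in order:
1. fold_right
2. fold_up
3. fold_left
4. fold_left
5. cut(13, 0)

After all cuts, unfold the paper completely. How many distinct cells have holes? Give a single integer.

Op 1 fold_right: fold axis v@4; visible region now rows[0,32) x cols[4,8) = 32x4
Op 2 fold_up: fold axis h@16; visible region now rows[0,16) x cols[4,8) = 16x4
Op 3 fold_left: fold axis v@6; visible region now rows[0,16) x cols[4,6) = 16x2
Op 4 fold_left: fold axis v@5; visible region now rows[0,16) x cols[4,5) = 16x1
Op 5 cut(13, 0): punch at orig (13,4); cuts so far [(13, 4)]; region rows[0,16) x cols[4,5) = 16x1
Unfold 1 (reflect across v@5): 2 holes -> [(13, 4), (13, 5)]
Unfold 2 (reflect across v@6): 4 holes -> [(13, 4), (13, 5), (13, 6), (13, 7)]
Unfold 3 (reflect across h@16): 8 holes -> [(13, 4), (13, 5), (13, 6), (13, 7), (18, 4), (18, 5), (18, 6), (18, 7)]
Unfold 4 (reflect across v@4): 16 holes -> [(13, 0), (13, 1), (13, 2), (13, 3), (13, 4), (13, 5), (13, 6), (13, 7), (18, 0), (18, 1), (18, 2), (18, 3), (18, 4), (18, 5), (18, 6), (18, 7)]

Answer: 16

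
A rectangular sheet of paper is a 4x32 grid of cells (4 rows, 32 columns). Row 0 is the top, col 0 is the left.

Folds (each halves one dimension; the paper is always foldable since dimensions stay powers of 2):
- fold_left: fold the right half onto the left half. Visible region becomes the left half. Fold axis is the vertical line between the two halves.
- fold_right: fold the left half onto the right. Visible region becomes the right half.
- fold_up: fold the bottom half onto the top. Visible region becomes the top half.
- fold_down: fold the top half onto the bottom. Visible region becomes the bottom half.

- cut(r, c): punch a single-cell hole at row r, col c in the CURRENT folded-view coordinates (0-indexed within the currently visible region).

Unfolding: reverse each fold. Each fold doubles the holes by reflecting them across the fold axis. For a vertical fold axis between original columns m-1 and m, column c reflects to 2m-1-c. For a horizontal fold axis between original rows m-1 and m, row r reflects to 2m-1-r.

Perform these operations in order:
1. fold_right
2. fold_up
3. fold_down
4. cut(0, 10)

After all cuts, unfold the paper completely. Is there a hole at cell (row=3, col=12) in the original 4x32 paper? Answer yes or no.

Op 1 fold_right: fold axis v@16; visible region now rows[0,4) x cols[16,32) = 4x16
Op 2 fold_up: fold axis h@2; visible region now rows[0,2) x cols[16,32) = 2x16
Op 3 fold_down: fold axis h@1; visible region now rows[1,2) x cols[16,32) = 1x16
Op 4 cut(0, 10): punch at orig (1,26); cuts so far [(1, 26)]; region rows[1,2) x cols[16,32) = 1x16
Unfold 1 (reflect across h@1): 2 holes -> [(0, 26), (1, 26)]
Unfold 2 (reflect across h@2): 4 holes -> [(0, 26), (1, 26), (2, 26), (3, 26)]
Unfold 3 (reflect across v@16): 8 holes -> [(0, 5), (0, 26), (1, 5), (1, 26), (2, 5), (2, 26), (3, 5), (3, 26)]
Holes: [(0, 5), (0, 26), (1, 5), (1, 26), (2, 5), (2, 26), (3, 5), (3, 26)]

Answer: no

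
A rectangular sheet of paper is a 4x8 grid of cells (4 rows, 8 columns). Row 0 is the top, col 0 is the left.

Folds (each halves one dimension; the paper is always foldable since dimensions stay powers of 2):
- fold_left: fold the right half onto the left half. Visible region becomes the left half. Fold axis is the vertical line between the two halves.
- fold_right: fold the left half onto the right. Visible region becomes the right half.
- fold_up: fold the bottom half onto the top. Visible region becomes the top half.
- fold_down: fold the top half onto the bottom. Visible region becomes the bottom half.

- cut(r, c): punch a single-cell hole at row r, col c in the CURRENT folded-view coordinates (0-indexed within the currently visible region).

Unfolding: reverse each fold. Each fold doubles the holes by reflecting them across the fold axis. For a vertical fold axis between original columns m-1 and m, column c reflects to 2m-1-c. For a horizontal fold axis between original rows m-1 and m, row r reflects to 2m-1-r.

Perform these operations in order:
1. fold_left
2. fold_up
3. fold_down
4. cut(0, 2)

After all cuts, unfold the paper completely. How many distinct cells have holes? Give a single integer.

Answer: 8

Derivation:
Op 1 fold_left: fold axis v@4; visible region now rows[0,4) x cols[0,4) = 4x4
Op 2 fold_up: fold axis h@2; visible region now rows[0,2) x cols[0,4) = 2x4
Op 3 fold_down: fold axis h@1; visible region now rows[1,2) x cols[0,4) = 1x4
Op 4 cut(0, 2): punch at orig (1,2); cuts so far [(1, 2)]; region rows[1,2) x cols[0,4) = 1x4
Unfold 1 (reflect across h@1): 2 holes -> [(0, 2), (1, 2)]
Unfold 2 (reflect across h@2): 4 holes -> [(0, 2), (1, 2), (2, 2), (3, 2)]
Unfold 3 (reflect across v@4): 8 holes -> [(0, 2), (0, 5), (1, 2), (1, 5), (2, 2), (2, 5), (3, 2), (3, 5)]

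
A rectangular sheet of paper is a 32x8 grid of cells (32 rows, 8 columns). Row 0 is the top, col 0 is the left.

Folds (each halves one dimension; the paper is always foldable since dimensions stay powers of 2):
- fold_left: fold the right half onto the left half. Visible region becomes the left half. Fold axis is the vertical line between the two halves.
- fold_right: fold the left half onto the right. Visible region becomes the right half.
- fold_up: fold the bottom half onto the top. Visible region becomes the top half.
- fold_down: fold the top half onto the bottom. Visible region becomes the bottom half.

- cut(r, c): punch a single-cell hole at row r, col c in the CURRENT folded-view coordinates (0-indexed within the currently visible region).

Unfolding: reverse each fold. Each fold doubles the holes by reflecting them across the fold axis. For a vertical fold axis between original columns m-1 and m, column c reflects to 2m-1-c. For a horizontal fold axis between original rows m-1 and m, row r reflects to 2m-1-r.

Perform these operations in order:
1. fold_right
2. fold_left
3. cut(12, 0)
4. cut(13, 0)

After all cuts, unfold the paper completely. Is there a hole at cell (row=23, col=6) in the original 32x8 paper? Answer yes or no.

Op 1 fold_right: fold axis v@4; visible region now rows[0,32) x cols[4,8) = 32x4
Op 2 fold_left: fold axis v@6; visible region now rows[0,32) x cols[4,6) = 32x2
Op 3 cut(12, 0): punch at orig (12,4); cuts so far [(12, 4)]; region rows[0,32) x cols[4,6) = 32x2
Op 4 cut(13, 0): punch at orig (13,4); cuts so far [(12, 4), (13, 4)]; region rows[0,32) x cols[4,6) = 32x2
Unfold 1 (reflect across v@6): 4 holes -> [(12, 4), (12, 7), (13, 4), (13, 7)]
Unfold 2 (reflect across v@4): 8 holes -> [(12, 0), (12, 3), (12, 4), (12, 7), (13, 0), (13, 3), (13, 4), (13, 7)]
Holes: [(12, 0), (12, 3), (12, 4), (12, 7), (13, 0), (13, 3), (13, 4), (13, 7)]

Answer: no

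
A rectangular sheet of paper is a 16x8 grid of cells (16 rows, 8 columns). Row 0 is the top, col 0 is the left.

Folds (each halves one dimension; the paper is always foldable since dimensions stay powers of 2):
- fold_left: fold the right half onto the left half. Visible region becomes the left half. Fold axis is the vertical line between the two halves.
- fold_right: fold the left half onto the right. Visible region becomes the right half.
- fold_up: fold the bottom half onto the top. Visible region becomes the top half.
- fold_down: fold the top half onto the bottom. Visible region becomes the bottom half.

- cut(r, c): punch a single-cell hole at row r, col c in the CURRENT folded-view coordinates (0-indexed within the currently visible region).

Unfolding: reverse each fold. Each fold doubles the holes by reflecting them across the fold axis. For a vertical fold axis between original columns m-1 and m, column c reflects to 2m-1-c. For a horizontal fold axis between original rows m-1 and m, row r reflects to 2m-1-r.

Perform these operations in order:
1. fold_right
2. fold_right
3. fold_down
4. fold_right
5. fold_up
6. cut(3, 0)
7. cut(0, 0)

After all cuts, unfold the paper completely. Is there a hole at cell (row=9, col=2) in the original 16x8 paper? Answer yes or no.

Answer: no

Derivation:
Op 1 fold_right: fold axis v@4; visible region now rows[0,16) x cols[4,8) = 16x4
Op 2 fold_right: fold axis v@6; visible region now rows[0,16) x cols[6,8) = 16x2
Op 3 fold_down: fold axis h@8; visible region now rows[8,16) x cols[6,8) = 8x2
Op 4 fold_right: fold axis v@7; visible region now rows[8,16) x cols[7,8) = 8x1
Op 5 fold_up: fold axis h@12; visible region now rows[8,12) x cols[7,8) = 4x1
Op 6 cut(3, 0): punch at orig (11,7); cuts so far [(11, 7)]; region rows[8,12) x cols[7,8) = 4x1
Op 7 cut(0, 0): punch at orig (8,7); cuts so far [(8, 7), (11, 7)]; region rows[8,12) x cols[7,8) = 4x1
Unfold 1 (reflect across h@12): 4 holes -> [(8, 7), (11, 7), (12, 7), (15, 7)]
Unfold 2 (reflect across v@7): 8 holes -> [(8, 6), (8, 7), (11, 6), (11, 7), (12, 6), (12, 7), (15, 6), (15, 7)]
Unfold 3 (reflect across h@8): 16 holes -> [(0, 6), (0, 7), (3, 6), (3, 7), (4, 6), (4, 7), (7, 6), (7, 7), (8, 6), (8, 7), (11, 6), (11, 7), (12, 6), (12, 7), (15, 6), (15, 7)]
Unfold 4 (reflect across v@6): 32 holes -> [(0, 4), (0, 5), (0, 6), (0, 7), (3, 4), (3, 5), (3, 6), (3, 7), (4, 4), (4, 5), (4, 6), (4, 7), (7, 4), (7, 5), (7, 6), (7, 7), (8, 4), (8, 5), (8, 6), (8, 7), (11, 4), (11, 5), (11, 6), (11, 7), (12, 4), (12, 5), (12, 6), (12, 7), (15, 4), (15, 5), (15, 6), (15, 7)]
Unfold 5 (reflect across v@4): 64 holes -> [(0, 0), (0, 1), (0, 2), (0, 3), (0, 4), (0, 5), (0, 6), (0, 7), (3, 0), (3, 1), (3, 2), (3, 3), (3, 4), (3, 5), (3, 6), (3, 7), (4, 0), (4, 1), (4, 2), (4, 3), (4, 4), (4, 5), (4, 6), (4, 7), (7, 0), (7, 1), (7, 2), (7, 3), (7, 4), (7, 5), (7, 6), (7, 7), (8, 0), (8, 1), (8, 2), (8, 3), (8, 4), (8, 5), (8, 6), (8, 7), (11, 0), (11, 1), (11, 2), (11, 3), (11, 4), (11, 5), (11, 6), (11, 7), (12, 0), (12, 1), (12, 2), (12, 3), (12, 4), (12, 5), (12, 6), (12, 7), (15, 0), (15, 1), (15, 2), (15, 3), (15, 4), (15, 5), (15, 6), (15, 7)]
Holes: [(0, 0), (0, 1), (0, 2), (0, 3), (0, 4), (0, 5), (0, 6), (0, 7), (3, 0), (3, 1), (3, 2), (3, 3), (3, 4), (3, 5), (3, 6), (3, 7), (4, 0), (4, 1), (4, 2), (4, 3), (4, 4), (4, 5), (4, 6), (4, 7), (7, 0), (7, 1), (7, 2), (7, 3), (7, 4), (7, 5), (7, 6), (7, 7), (8, 0), (8, 1), (8, 2), (8, 3), (8, 4), (8, 5), (8, 6), (8, 7), (11, 0), (11, 1), (11, 2), (11, 3), (11, 4), (11, 5), (11, 6), (11, 7), (12, 0), (12, 1), (12, 2), (12, 3), (12, 4), (12, 5), (12, 6), (12, 7), (15, 0), (15, 1), (15, 2), (15, 3), (15, 4), (15, 5), (15, 6), (15, 7)]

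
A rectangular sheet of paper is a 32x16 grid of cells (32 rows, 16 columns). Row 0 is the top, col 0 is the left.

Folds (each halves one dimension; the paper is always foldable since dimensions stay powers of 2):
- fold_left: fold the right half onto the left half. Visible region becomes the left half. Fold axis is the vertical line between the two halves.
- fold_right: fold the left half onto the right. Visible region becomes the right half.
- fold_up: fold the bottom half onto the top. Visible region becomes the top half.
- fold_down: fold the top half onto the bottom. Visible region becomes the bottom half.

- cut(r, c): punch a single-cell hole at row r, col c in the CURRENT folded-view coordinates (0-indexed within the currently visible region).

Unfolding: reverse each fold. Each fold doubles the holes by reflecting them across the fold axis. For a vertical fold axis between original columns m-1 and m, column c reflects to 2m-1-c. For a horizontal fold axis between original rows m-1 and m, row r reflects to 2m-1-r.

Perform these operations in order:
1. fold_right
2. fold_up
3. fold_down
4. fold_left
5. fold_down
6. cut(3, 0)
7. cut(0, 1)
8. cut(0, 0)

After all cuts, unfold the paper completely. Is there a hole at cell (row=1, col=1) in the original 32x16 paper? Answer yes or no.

Op 1 fold_right: fold axis v@8; visible region now rows[0,32) x cols[8,16) = 32x8
Op 2 fold_up: fold axis h@16; visible region now rows[0,16) x cols[8,16) = 16x8
Op 3 fold_down: fold axis h@8; visible region now rows[8,16) x cols[8,16) = 8x8
Op 4 fold_left: fold axis v@12; visible region now rows[8,16) x cols[8,12) = 8x4
Op 5 fold_down: fold axis h@12; visible region now rows[12,16) x cols[8,12) = 4x4
Op 6 cut(3, 0): punch at orig (15,8); cuts so far [(15, 8)]; region rows[12,16) x cols[8,12) = 4x4
Op 7 cut(0, 1): punch at orig (12,9); cuts so far [(12, 9), (15, 8)]; region rows[12,16) x cols[8,12) = 4x4
Op 8 cut(0, 0): punch at orig (12,8); cuts so far [(12, 8), (12, 9), (15, 8)]; region rows[12,16) x cols[8,12) = 4x4
Unfold 1 (reflect across h@12): 6 holes -> [(8, 8), (11, 8), (11, 9), (12, 8), (12, 9), (15, 8)]
Unfold 2 (reflect across v@12): 12 holes -> [(8, 8), (8, 15), (11, 8), (11, 9), (11, 14), (11, 15), (12, 8), (12, 9), (12, 14), (12, 15), (15, 8), (15, 15)]
Unfold 3 (reflect across h@8): 24 holes -> [(0, 8), (0, 15), (3, 8), (3, 9), (3, 14), (3, 15), (4, 8), (4, 9), (4, 14), (4, 15), (7, 8), (7, 15), (8, 8), (8, 15), (11, 8), (11, 9), (11, 14), (11, 15), (12, 8), (12, 9), (12, 14), (12, 15), (15, 8), (15, 15)]
Unfold 4 (reflect across h@16): 48 holes -> [(0, 8), (0, 15), (3, 8), (3, 9), (3, 14), (3, 15), (4, 8), (4, 9), (4, 14), (4, 15), (7, 8), (7, 15), (8, 8), (8, 15), (11, 8), (11, 9), (11, 14), (11, 15), (12, 8), (12, 9), (12, 14), (12, 15), (15, 8), (15, 15), (16, 8), (16, 15), (19, 8), (19, 9), (19, 14), (19, 15), (20, 8), (20, 9), (20, 14), (20, 15), (23, 8), (23, 15), (24, 8), (24, 15), (27, 8), (27, 9), (27, 14), (27, 15), (28, 8), (28, 9), (28, 14), (28, 15), (31, 8), (31, 15)]
Unfold 5 (reflect across v@8): 96 holes -> [(0, 0), (0, 7), (0, 8), (0, 15), (3, 0), (3, 1), (3, 6), (3, 7), (3, 8), (3, 9), (3, 14), (3, 15), (4, 0), (4, 1), (4, 6), (4, 7), (4, 8), (4, 9), (4, 14), (4, 15), (7, 0), (7, 7), (7, 8), (7, 15), (8, 0), (8, 7), (8, 8), (8, 15), (11, 0), (11, 1), (11, 6), (11, 7), (11, 8), (11, 9), (11, 14), (11, 15), (12, 0), (12, 1), (12, 6), (12, 7), (12, 8), (12, 9), (12, 14), (12, 15), (15, 0), (15, 7), (15, 8), (15, 15), (16, 0), (16, 7), (16, 8), (16, 15), (19, 0), (19, 1), (19, 6), (19, 7), (19, 8), (19, 9), (19, 14), (19, 15), (20, 0), (20, 1), (20, 6), (20, 7), (20, 8), (20, 9), (20, 14), (20, 15), (23, 0), (23, 7), (23, 8), (23, 15), (24, 0), (24, 7), (24, 8), (24, 15), (27, 0), (27, 1), (27, 6), (27, 7), (27, 8), (27, 9), (27, 14), (27, 15), (28, 0), (28, 1), (28, 6), (28, 7), (28, 8), (28, 9), (28, 14), (28, 15), (31, 0), (31, 7), (31, 8), (31, 15)]
Holes: [(0, 0), (0, 7), (0, 8), (0, 15), (3, 0), (3, 1), (3, 6), (3, 7), (3, 8), (3, 9), (3, 14), (3, 15), (4, 0), (4, 1), (4, 6), (4, 7), (4, 8), (4, 9), (4, 14), (4, 15), (7, 0), (7, 7), (7, 8), (7, 15), (8, 0), (8, 7), (8, 8), (8, 15), (11, 0), (11, 1), (11, 6), (11, 7), (11, 8), (11, 9), (11, 14), (11, 15), (12, 0), (12, 1), (12, 6), (12, 7), (12, 8), (12, 9), (12, 14), (12, 15), (15, 0), (15, 7), (15, 8), (15, 15), (16, 0), (16, 7), (16, 8), (16, 15), (19, 0), (19, 1), (19, 6), (19, 7), (19, 8), (19, 9), (19, 14), (19, 15), (20, 0), (20, 1), (20, 6), (20, 7), (20, 8), (20, 9), (20, 14), (20, 15), (23, 0), (23, 7), (23, 8), (23, 15), (24, 0), (24, 7), (24, 8), (24, 15), (27, 0), (27, 1), (27, 6), (27, 7), (27, 8), (27, 9), (27, 14), (27, 15), (28, 0), (28, 1), (28, 6), (28, 7), (28, 8), (28, 9), (28, 14), (28, 15), (31, 0), (31, 7), (31, 8), (31, 15)]

Answer: no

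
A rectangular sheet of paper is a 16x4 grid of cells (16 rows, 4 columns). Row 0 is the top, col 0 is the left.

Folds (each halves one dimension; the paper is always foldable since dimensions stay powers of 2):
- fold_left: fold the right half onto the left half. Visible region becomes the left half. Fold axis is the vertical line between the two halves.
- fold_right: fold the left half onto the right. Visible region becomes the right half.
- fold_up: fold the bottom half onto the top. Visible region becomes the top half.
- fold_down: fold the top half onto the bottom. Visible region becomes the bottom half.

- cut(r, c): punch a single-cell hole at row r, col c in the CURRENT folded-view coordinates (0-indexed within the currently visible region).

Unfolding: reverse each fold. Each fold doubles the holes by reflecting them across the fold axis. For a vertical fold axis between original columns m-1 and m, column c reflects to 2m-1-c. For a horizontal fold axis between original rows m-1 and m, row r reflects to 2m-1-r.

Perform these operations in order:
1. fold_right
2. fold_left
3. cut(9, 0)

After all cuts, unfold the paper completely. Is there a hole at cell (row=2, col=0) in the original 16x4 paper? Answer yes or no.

Answer: no

Derivation:
Op 1 fold_right: fold axis v@2; visible region now rows[0,16) x cols[2,4) = 16x2
Op 2 fold_left: fold axis v@3; visible region now rows[0,16) x cols[2,3) = 16x1
Op 3 cut(9, 0): punch at orig (9,2); cuts so far [(9, 2)]; region rows[0,16) x cols[2,3) = 16x1
Unfold 1 (reflect across v@3): 2 holes -> [(9, 2), (9, 3)]
Unfold 2 (reflect across v@2): 4 holes -> [(9, 0), (9, 1), (9, 2), (9, 3)]
Holes: [(9, 0), (9, 1), (9, 2), (9, 3)]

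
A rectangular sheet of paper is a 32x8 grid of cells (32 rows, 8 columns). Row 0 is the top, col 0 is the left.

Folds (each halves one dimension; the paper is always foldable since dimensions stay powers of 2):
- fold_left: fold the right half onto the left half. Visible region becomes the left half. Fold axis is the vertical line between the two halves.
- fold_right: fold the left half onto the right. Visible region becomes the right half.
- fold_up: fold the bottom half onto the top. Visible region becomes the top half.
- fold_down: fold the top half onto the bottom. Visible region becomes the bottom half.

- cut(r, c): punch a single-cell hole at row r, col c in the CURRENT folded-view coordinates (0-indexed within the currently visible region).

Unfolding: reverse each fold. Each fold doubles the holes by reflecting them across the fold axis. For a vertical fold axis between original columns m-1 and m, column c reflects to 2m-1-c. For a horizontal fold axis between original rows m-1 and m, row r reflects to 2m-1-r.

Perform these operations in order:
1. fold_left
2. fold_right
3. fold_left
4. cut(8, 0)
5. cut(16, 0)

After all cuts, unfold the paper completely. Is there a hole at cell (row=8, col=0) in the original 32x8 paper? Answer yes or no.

Op 1 fold_left: fold axis v@4; visible region now rows[0,32) x cols[0,4) = 32x4
Op 2 fold_right: fold axis v@2; visible region now rows[0,32) x cols[2,4) = 32x2
Op 3 fold_left: fold axis v@3; visible region now rows[0,32) x cols[2,3) = 32x1
Op 4 cut(8, 0): punch at orig (8,2); cuts so far [(8, 2)]; region rows[0,32) x cols[2,3) = 32x1
Op 5 cut(16, 0): punch at orig (16,2); cuts so far [(8, 2), (16, 2)]; region rows[0,32) x cols[2,3) = 32x1
Unfold 1 (reflect across v@3): 4 holes -> [(8, 2), (8, 3), (16, 2), (16, 3)]
Unfold 2 (reflect across v@2): 8 holes -> [(8, 0), (8, 1), (8, 2), (8, 3), (16, 0), (16, 1), (16, 2), (16, 3)]
Unfold 3 (reflect across v@4): 16 holes -> [(8, 0), (8, 1), (8, 2), (8, 3), (8, 4), (8, 5), (8, 6), (8, 7), (16, 0), (16, 1), (16, 2), (16, 3), (16, 4), (16, 5), (16, 6), (16, 7)]
Holes: [(8, 0), (8, 1), (8, 2), (8, 3), (8, 4), (8, 5), (8, 6), (8, 7), (16, 0), (16, 1), (16, 2), (16, 3), (16, 4), (16, 5), (16, 6), (16, 7)]

Answer: yes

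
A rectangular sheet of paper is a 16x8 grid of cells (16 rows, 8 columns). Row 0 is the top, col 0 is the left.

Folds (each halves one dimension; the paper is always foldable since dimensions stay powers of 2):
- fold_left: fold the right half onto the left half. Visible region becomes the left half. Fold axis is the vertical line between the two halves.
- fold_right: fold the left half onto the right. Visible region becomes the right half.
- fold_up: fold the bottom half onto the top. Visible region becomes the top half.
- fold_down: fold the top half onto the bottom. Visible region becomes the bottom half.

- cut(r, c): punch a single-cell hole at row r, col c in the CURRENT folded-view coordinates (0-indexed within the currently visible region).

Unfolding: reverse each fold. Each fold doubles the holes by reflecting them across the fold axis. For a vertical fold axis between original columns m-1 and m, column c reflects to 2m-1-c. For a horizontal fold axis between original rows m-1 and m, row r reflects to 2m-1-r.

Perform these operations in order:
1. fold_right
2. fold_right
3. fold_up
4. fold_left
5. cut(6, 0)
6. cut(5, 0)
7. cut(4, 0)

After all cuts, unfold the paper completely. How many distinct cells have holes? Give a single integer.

Op 1 fold_right: fold axis v@4; visible region now rows[0,16) x cols[4,8) = 16x4
Op 2 fold_right: fold axis v@6; visible region now rows[0,16) x cols[6,8) = 16x2
Op 3 fold_up: fold axis h@8; visible region now rows[0,8) x cols[6,8) = 8x2
Op 4 fold_left: fold axis v@7; visible region now rows[0,8) x cols[6,7) = 8x1
Op 5 cut(6, 0): punch at orig (6,6); cuts so far [(6, 6)]; region rows[0,8) x cols[6,7) = 8x1
Op 6 cut(5, 0): punch at orig (5,6); cuts so far [(5, 6), (6, 6)]; region rows[0,8) x cols[6,7) = 8x1
Op 7 cut(4, 0): punch at orig (4,6); cuts so far [(4, 6), (5, 6), (6, 6)]; region rows[0,8) x cols[6,7) = 8x1
Unfold 1 (reflect across v@7): 6 holes -> [(4, 6), (4, 7), (5, 6), (5, 7), (6, 6), (6, 7)]
Unfold 2 (reflect across h@8): 12 holes -> [(4, 6), (4, 7), (5, 6), (5, 7), (6, 6), (6, 7), (9, 6), (9, 7), (10, 6), (10, 7), (11, 6), (11, 7)]
Unfold 3 (reflect across v@6): 24 holes -> [(4, 4), (4, 5), (4, 6), (4, 7), (5, 4), (5, 5), (5, 6), (5, 7), (6, 4), (6, 5), (6, 6), (6, 7), (9, 4), (9, 5), (9, 6), (9, 7), (10, 4), (10, 5), (10, 6), (10, 7), (11, 4), (11, 5), (11, 6), (11, 7)]
Unfold 4 (reflect across v@4): 48 holes -> [(4, 0), (4, 1), (4, 2), (4, 3), (4, 4), (4, 5), (4, 6), (4, 7), (5, 0), (5, 1), (5, 2), (5, 3), (5, 4), (5, 5), (5, 6), (5, 7), (6, 0), (6, 1), (6, 2), (6, 3), (6, 4), (6, 5), (6, 6), (6, 7), (9, 0), (9, 1), (9, 2), (9, 3), (9, 4), (9, 5), (9, 6), (9, 7), (10, 0), (10, 1), (10, 2), (10, 3), (10, 4), (10, 5), (10, 6), (10, 7), (11, 0), (11, 1), (11, 2), (11, 3), (11, 4), (11, 5), (11, 6), (11, 7)]

Answer: 48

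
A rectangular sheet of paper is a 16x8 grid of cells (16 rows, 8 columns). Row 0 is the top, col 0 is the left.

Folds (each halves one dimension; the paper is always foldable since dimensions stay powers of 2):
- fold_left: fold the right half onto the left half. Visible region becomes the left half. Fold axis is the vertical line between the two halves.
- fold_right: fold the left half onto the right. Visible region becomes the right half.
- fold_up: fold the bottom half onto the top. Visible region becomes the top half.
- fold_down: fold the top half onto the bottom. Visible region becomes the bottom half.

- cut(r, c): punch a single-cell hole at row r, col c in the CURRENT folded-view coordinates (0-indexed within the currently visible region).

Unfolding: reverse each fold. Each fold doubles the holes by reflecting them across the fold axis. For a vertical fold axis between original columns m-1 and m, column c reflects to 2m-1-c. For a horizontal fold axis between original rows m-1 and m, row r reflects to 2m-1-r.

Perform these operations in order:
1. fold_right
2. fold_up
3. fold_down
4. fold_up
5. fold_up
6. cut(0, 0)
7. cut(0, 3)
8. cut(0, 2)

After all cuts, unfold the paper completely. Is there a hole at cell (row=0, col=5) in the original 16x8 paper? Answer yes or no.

Op 1 fold_right: fold axis v@4; visible region now rows[0,16) x cols[4,8) = 16x4
Op 2 fold_up: fold axis h@8; visible region now rows[0,8) x cols[4,8) = 8x4
Op 3 fold_down: fold axis h@4; visible region now rows[4,8) x cols[4,8) = 4x4
Op 4 fold_up: fold axis h@6; visible region now rows[4,6) x cols[4,8) = 2x4
Op 5 fold_up: fold axis h@5; visible region now rows[4,5) x cols[4,8) = 1x4
Op 6 cut(0, 0): punch at orig (4,4); cuts so far [(4, 4)]; region rows[4,5) x cols[4,8) = 1x4
Op 7 cut(0, 3): punch at orig (4,7); cuts so far [(4, 4), (4, 7)]; region rows[4,5) x cols[4,8) = 1x4
Op 8 cut(0, 2): punch at orig (4,6); cuts so far [(4, 4), (4, 6), (4, 7)]; region rows[4,5) x cols[4,8) = 1x4
Unfold 1 (reflect across h@5): 6 holes -> [(4, 4), (4, 6), (4, 7), (5, 4), (5, 6), (5, 7)]
Unfold 2 (reflect across h@6): 12 holes -> [(4, 4), (4, 6), (4, 7), (5, 4), (5, 6), (5, 7), (6, 4), (6, 6), (6, 7), (7, 4), (7, 6), (7, 7)]
Unfold 3 (reflect across h@4): 24 holes -> [(0, 4), (0, 6), (0, 7), (1, 4), (1, 6), (1, 7), (2, 4), (2, 6), (2, 7), (3, 4), (3, 6), (3, 7), (4, 4), (4, 6), (4, 7), (5, 4), (5, 6), (5, 7), (6, 4), (6, 6), (6, 7), (7, 4), (7, 6), (7, 7)]
Unfold 4 (reflect across h@8): 48 holes -> [(0, 4), (0, 6), (0, 7), (1, 4), (1, 6), (1, 7), (2, 4), (2, 6), (2, 7), (3, 4), (3, 6), (3, 7), (4, 4), (4, 6), (4, 7), (5, 4), (5, 6), (5, 7), (6, 4), (6, 6), (6, 7), (7, 4), (7, 6), (7, 7), (8, 4), (8, 6), (8, 7), (9, 4), (9, 6), (9, 7), (10, 4), (10, 6), (10, 7), (11, 4), (11, 6), (11, 7), (12, 4), (12, 6), (12, 7), (13, 4), (13, 6), (13, 7), (14, 4), (14, 6), (14, 7), (15, 4), (15, 6), (15, 7)]
Unfold 5 (reflect across v@4): 96 holes -> [(0, 0), (0, 1), (0, 3), (0, 4), (0, 6), (0, 7), (1, 0), (1, 1), (1, 3), (1, 4), (1, 6), (1, 7), (2, 0), (2, 1), (2, 3), (2, 4), (2, 6), (2, 7), (3, 0), (3, 1), (3, 3), (3, 4), (3, 6), (3, 7), (4, 0), (4, 1), (4, 3), (4, 4), (4, 6), (4, 7), (5, 0), (5, 1), (5, 3), (5, 4), (5, 6), (5, 7), (6, 0), (6, 1), (6, 3), (6, 4), (6, 6), (6, 7), (7, 0), (7, 1), (7, 3), (7, 4), (7, 6), (7, 7), (8, 0), (8, 1), (8, 3), (8, 4), (8, 6), (8, 7), (9, 0), (9, 1), (9, 3), (9, 4), (9, 6), (9, 7), (10, 0), (10, 1), (10, 3), (10, 4), (10, 6), (10, 7), (11, 0), (11, 1), (11, 3), (11, 4), (11, 6), (11, 7), (12, 0), (12, 1), (12, 3), (12, 4), (12, 6), (12, 7), (13, 0), (13, 1), (13, 3), (13, 4), (13, 6), (13, 7), (14, 0), (14, 1), (14, 3), (14, 4), (14, 6), (14, 7), (15, 0), (15, 1), (15, 3), (15, 4), (15, 6), (15, 7)]
Holes: [(0, 0), (0, 1), (0, 3), (0, 4), (0, 6), (0, 7), (1, 0), (1, 1), (1, 3), (1, 4), (1, 6), (1, 7), (2, 0), (2, 1), (2, 3), (2, 4), (2, 6), (2, 7), (3, 0), (3, 1), (3, 3), (3, 4), (3, 6), (3, 7), (4, 0), (4, 1), (4, 3), (4, 4), (4, 6), (4, 7), (5, 0), (5, 1), (5, 3), (5, 4), (5, 6), (5, 7), (6, 0), (6, 1), (6, 3), (6, 4), (6, 6), (6, 7), (7, 0), (7, 1), (7, 3), (7, 4), (7, 6), (7, 7), (8, 0), (8, 1), (8, 3), (8, 4), (8, 6), (8, 7), (9, 0), (9, 1), (9, 3), (9, 4), (9, 6), (9, 7), (10, 0), (10, 1), (10, 3), (10, 4), (10, 6), (10, 7), (11, 0), (11, 1), (11, 3), (11, 4), (11, 6), (11, 7), (12, 0), (12, 1), (12, 3), (12, 4), (12, 6), (12, 7), (13, 0), (13, 1), (13, 3), (13, 4), (13, 6), (13, 7), (14, 0), (14, 1), (14, 3), (14, 4), (14, 6), (14, 7), (15, 0), (15, 1), (15, 3), (15, 4), (15, 6), (15, 7)]

Answer: no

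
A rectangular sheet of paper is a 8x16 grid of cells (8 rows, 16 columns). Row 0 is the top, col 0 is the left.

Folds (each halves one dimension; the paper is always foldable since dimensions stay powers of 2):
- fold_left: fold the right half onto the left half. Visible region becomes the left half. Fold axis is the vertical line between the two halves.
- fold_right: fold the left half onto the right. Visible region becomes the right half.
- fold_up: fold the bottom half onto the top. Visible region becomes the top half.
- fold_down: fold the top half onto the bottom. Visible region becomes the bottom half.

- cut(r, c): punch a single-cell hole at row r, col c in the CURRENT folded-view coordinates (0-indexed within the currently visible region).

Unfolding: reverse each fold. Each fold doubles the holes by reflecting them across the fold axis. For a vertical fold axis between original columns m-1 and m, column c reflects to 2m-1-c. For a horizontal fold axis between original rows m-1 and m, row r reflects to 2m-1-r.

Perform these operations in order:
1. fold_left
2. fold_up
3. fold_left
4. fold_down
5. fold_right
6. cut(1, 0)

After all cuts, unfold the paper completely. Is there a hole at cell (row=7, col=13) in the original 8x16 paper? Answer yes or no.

Op 1 fold_left: fold axis v@8; visible region now rows[0,8) x cols[0,8) = 8x8
Op 2 fold_up: fold axis h@4; visible region now rows[0,4) x cols[0,8) = 4x8
Op 3 fold_left: fold axis v@4; visible region now rows[0,4) x cols[0,4) = 4x4
Op 4 fold_down: fold axis h@2; visible region now rows[2,4) x cols[0,4) = 2x4
Op 5 fold_right: fold axis v@2; visible region now rows[2,4) x cols[2,4) = 2x2
Op 6 cut(1, 0): punch at orig (3,2); cuts so far [(3, 2)]; region rows[2,4) x cols[2,4) = 2x2
Unfold 1 (reflect across v@2): 2 holes -> [(3, 1), (3, 2)]
Unfold 2 (reflect across h@2): 4 holes -> [(0, 1), (0, 2), (3, 1), (3, 2)]
Unfold 3 (reflect across v@4): 8 holes -> [(0, 1), (0, 2), (0, 5), (0, 6), (3, 1), (3, 2), (3, 5), (3, 6)]
Unfold 4 (reflect across h@4): 16 holes -> [(0, 1), (0, 2), (0, 5), (0, 6), (3, 1), (3, 2), (3, 5), (3, 6), (4, 1), (4, 2), (4, 5), (4, 6), (7, 1), (7, 2), (7, 5), (7, 6)]
Unfold 5 (reflect across v@8): 32 holes -> [(0, 1), (0, 2), (0, 5), (0, 6), (0, 9), (0, 10), (0, 13), (0, 14), (3, 1), (3, 2), (3, 5), (3, 6), (3, 9), (3, 10), (3, 13), (3, 14), (4, 1), (4, 2), (4, 5), (4, 6), (4, 9), (4, 10), (4, 13), (4, 14), (7, 1), (7, 2), (7, 5), (7, 6), (7, 9), (7, 10), (7, 13), (7, 14)]
Holes: [(0, 1), (0, 2), (0, 5), (0, 6), (0, 9), (0, 10), (0, 13), (0, 14), (3, 1), (3, 2), (3, 5), (3, 6), (3, 9), (3, 10), (3, 13), (3, 14), (4, 1), (4, 2), (4, 5), (4, 6), (4, 9), (4, 10), (4, 13), (4, 14), (7, 1), (7, 2), (7, 5), (7, 6), (7, 9), (7, 10), (7, 13), (7, 14)]

Answer: yes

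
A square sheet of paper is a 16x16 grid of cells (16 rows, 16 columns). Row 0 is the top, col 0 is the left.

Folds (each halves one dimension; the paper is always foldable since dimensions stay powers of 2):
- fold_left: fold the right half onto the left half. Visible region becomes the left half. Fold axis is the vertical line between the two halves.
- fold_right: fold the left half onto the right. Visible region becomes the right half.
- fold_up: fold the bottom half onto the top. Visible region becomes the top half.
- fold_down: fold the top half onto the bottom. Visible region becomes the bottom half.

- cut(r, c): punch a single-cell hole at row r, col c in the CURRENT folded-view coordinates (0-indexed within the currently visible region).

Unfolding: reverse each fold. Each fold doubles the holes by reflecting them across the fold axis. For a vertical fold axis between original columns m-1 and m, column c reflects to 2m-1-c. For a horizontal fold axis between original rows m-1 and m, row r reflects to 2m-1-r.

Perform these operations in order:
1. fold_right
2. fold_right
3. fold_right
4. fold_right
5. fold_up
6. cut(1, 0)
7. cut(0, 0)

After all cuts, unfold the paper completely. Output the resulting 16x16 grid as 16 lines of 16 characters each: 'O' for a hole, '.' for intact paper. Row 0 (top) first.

Op 1 fold_right: fold axis v@8; visible region now rows[0,16) x cols[8,16) = 16x8
Op 2 fold_right: fold axis v@12; visible region now rows[0,16) x cols[12,16) = 16x4
Op 3 fold_right: fold axis v@14; visible region now rows[0,16) x cols[14,16) = 16x2
Op 4 fold_right: fold axis v@15; visible region now rows[0,16) x cols[15,16) = 16x1
Op 5 fold_up: fold axis h@8; visible region now rows[0,8) x cols[15,16) = 8x1
Op 6 cut(1, 0): punch at orig (1,15); cuts so far [(1, 15)]; region rows[0,8) x cols[15,16) = 8x1
Op 7 cut(0, 0): punch at orig (0,15); cuts so far [(0, 15), (1, 15)]; region rows[0,8) x cols[15,16) = 8x1
Unfold 1 (reflect across h@8): 4 holes -> [(0, 15), (1, 15), (14, 15), (15, 15)]
Unfold 2 (reflect across v@15): 8 holes -> [(0, 14), (0, 15), (1, 14), (1, 15), (14, 14), (14, 15), (15, 14), (15, 15)]
Unfold 3 (reflect across v@14): 16 holes -> [(0, 12), (0, 13), (0, 14), (0, 15), (1, 12), (1, 13), (1, 14), (1, 15), (14, 12), (14, 13), (14, 14), (14, 15), (15, 12), (15, 13), (15, 14), (15, 15)]
Unfold 4 (reflect across v@12): 32 holes -> [(0, 8), (0, 9), (0, 10), (0, 11), (0, 12), (0, 13), (0, 14), (0, 15), (1, 8), (1, 9), (1, 10), (1, 11), (1, 12), (1, 13), (1, 14), (1, 15), (14, 8), (14, 9), (14, 10), (14, 11), (14, 12), (14, 13), (14, 14), (14, 15), (15, 8), (15, 9), (15, 10), (15, 11), (15, 12), (15, 13), (15, 14), (15, 15)]
Unfold 5 (reflect across v@8): 64 holes -> [(0, 0), (0, 1), (0, 2), (0, 3), (0, 4), (0, 5), (0, 6), (0, 7), (0, 8), (0, 9), (0, 10), (0, 11), (0, 12), (0, 13), (0, 14), (0, 15), (1, 0), (1, 1), (1, 2), (1, 3), (1, 4), (1, 5), (1, 6), (1, 7), (1, 8), (1, 9), (1, 10), (1, 11), (1, 12), (1, 13), (1, 14), (1, 15), (14, 0), (14, 1), (14, 2), (14, 3), (14, 4), (14, 5), (14, 6), (14, 7), (14, 8), (14, 9), (14, 10), (14, 11), (14, 12), (14, 13), (14, 14), (14, 15), (15, 0), (15, 1), (15, 2), (15, 3), (15, 4), (15, 5), (15, 6), (15, 7), (15, 8), (15, 9), (15, 10), (15, 11), (15, 12), (15, 13), (15, 14), (15, 15)]

Answer: OOOOOOOOOOOOOOOO
OOOOOOOOOOOOOOOO
................
................
................
................
................
................
................
................
................
................
................
................
OOOOOOOOOOOOOOOO
OOOOOOOOOOOOOOOO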